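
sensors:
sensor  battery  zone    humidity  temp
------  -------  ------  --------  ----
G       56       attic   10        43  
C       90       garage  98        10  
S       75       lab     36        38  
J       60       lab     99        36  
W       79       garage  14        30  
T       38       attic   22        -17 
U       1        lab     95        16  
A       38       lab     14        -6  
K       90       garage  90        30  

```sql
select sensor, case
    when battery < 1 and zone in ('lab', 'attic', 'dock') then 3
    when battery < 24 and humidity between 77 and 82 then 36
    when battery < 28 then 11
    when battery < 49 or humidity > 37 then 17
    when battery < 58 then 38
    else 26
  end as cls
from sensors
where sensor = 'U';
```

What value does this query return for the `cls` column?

11

sensor = U: battery=1, zone=lab, humidity=95, temp=16.
battery < 1 and zone in ('lab', 'attic', 'dock') → false
battery < 24 and humidity between 77 and 82 → false
battery < 28 → true → 11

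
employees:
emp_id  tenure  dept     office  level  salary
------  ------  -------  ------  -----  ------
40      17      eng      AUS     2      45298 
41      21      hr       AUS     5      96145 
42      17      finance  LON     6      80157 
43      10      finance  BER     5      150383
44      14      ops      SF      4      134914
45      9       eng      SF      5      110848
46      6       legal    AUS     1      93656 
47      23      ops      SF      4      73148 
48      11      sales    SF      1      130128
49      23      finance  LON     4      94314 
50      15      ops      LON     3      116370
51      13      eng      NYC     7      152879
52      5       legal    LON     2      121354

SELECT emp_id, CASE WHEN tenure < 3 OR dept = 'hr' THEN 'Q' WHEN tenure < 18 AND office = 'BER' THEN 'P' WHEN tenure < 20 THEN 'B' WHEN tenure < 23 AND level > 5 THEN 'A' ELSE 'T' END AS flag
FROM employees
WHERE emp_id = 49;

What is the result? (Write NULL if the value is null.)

emp_id = 49: tenure=23, dept=finance, office=LON, level=4, salary=94314.
tenure < 3 OR dept = 'hr' → false
tenure < 18 AND office = 'BER' → false
tenure < 20 → false
tenure < 23 AND level > 5 → false
No prior WHEN matched → ELSE → T

T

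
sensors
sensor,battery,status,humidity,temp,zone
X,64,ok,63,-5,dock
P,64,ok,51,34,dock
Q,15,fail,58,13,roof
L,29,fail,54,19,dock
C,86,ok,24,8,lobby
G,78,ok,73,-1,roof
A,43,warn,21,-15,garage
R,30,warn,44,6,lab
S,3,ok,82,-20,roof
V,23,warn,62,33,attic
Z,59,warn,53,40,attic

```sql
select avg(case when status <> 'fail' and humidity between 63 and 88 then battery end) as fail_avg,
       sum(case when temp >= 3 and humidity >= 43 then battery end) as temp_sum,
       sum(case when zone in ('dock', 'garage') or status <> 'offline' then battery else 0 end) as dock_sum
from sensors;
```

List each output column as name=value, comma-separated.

[fail_avg: status <> 'fail' and humidity between 63 and 88]
sensor=X: ✓ → 64
sensor=P: ✗
sensor=Q: ✗
sensor=L: ✗
sensor=C: ✗
sensor=G: ✓ → 78
sensor=A: ✗
sensor=R: ✗
sensor=S: ✓ → 3
sensor=V: ✗
sensor=Z: ✗
fail_avg = (64 + 78 + 3) / 3 = 48.3333333333
—
[temp_sum: temp >= 3 and humidity >= 43]
sensor=X: ✗
sensor=P: ✓ → 64
sensor=Q: ✓ → 15
sensor=L: ✓ → 29
sensor=C: ✗
sensor=G: ✗
sensor=A: ✗
sensor=R: ✓ → 30
sensor=S: ✗
sensor=V: ✓ → 23
sensor=Z: ✓ → 59
temp_sum = 64 + 15 + 29 + 30 + 23 + 59 = 220
—
[dock_sum: zone in ('dock', 'garage') or status <> 'offline']
sensor=X: ✓ → 64
sensor=P: ✓ → 64
sensor=Q: ✓ → 15
sensor=L: ✓ → 29
sensor=C: ✓ → 86
sensor=G: ✓ → 78
sensor=A: ✓ → 43
sensor=R: ✓ → 30
sensor=S: ✓ → 3
sensor=V: ✓ → 23
sensor=Z: ✓ → 59
dock_sum = 64 + 64 + 15 + 29 + 86 + 78 + 43 + 30 + 3 + 23 + 59 = 494

fail_avg=48.3333333333, temp_sum=220, dock_sum=494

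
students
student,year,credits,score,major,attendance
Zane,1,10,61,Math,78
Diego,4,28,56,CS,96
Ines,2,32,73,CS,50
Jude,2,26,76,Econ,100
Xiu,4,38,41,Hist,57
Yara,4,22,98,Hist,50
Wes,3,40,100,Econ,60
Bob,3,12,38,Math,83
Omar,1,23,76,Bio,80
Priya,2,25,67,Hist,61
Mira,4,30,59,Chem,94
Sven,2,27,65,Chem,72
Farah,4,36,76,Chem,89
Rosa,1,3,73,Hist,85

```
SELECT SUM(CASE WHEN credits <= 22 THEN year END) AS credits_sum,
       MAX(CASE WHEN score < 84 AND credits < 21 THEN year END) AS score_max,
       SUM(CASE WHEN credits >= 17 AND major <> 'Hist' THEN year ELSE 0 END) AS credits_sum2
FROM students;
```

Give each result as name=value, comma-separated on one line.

[credits_sum: credits <= 22]
student=Zane: ✓ → 1
student=Diego: ✗
student=Ines: ✗
student=Jude: ✗
student=Xiu: ✗
student=Yara: ✓ → 4
student=Wes: ✗
student=Bob: ✓ → 3
student=Omar: ✗
student=Priya: ✗
student=Mira: ✗
student=Sven: ✗
student=Farah: ✗
student=Rosa: ✓ → 1
credits_sum = 1 + 4 + 3 + 1 = 9
—
[score_max: score < 84 AND credits < 21]
student=Zane: ✓ → 1
student=Diego: ✗
student=Ines: ✗
student=Jude: ✗
student=Xiu: ✗
student=Yara: ✗
student=Wes: ✗
student=Bob: ✓ → 3
student=Omar: ✗
student=Priya: ✗
student=Mira: ✗
student=Sven: ✗
student=Farah: ✗
student=Rosa: ✓ → 1
score_max = MAX(1, 3, 1) = 3
—
[credits_sum2: credits >= 17 AND major <> 'Hist']
student=Zane: ✗
student=Diego: ✓ → 4
student=Ines: ✓ → 2
student=Jude: ✓ → 2
student=Xiu: ✗
student=Yara: ✗
student=Wes: ✓ → 3
student=Bob: ✗
student=Omar: ✓ → 1
student=Priya: ✗
student=Mira: ✓ → 4
student=Sven: ✓ → 2
student=Farah: ✓ → 4
student=Rosa: ✗
credits_sum2 = 4 + 2 + 2 + 3 + 1 + 4 + 2 + 4 = 22

credits_sum=9, score_max=3, credits_sum2=22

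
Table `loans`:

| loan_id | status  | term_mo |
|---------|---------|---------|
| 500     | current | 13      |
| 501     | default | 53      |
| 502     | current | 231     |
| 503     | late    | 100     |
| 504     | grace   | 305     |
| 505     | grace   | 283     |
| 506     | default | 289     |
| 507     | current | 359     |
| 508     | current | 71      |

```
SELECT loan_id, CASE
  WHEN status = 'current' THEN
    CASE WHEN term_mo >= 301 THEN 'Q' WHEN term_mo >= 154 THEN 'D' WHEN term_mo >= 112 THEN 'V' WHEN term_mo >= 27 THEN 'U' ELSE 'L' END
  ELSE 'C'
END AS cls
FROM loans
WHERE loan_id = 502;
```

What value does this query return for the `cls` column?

D

loan_id = 502: status=current, term_mo=231.
status='current' → inner[term_mo >= 154] → D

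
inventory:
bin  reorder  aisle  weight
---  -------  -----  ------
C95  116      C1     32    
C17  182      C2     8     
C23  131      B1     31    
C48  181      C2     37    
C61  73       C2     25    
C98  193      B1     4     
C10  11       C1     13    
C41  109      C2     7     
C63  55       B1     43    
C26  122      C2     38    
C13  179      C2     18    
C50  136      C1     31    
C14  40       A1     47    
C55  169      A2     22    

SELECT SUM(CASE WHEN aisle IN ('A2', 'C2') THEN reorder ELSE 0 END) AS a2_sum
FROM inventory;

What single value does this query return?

1015

bin=C95: ✗
bin=C17: ✓ → 182
bin=C23: ✗
bin=C48: ✓ → 181
bin=C61: ✓ → 73
bin=C98: ✗
bin=C10: ✗
bin=C41: ✓ → 109
bin=C63: ✗
bin=C26: ✓ → 122
bin=C13: ✓ → 179
bin=C50: ✗
bin=C14: ✗
bin=C55: ✓ → 169
a2_sum = 182 + 181 + 73 + 109 + 122 + 179 + 169 = 1015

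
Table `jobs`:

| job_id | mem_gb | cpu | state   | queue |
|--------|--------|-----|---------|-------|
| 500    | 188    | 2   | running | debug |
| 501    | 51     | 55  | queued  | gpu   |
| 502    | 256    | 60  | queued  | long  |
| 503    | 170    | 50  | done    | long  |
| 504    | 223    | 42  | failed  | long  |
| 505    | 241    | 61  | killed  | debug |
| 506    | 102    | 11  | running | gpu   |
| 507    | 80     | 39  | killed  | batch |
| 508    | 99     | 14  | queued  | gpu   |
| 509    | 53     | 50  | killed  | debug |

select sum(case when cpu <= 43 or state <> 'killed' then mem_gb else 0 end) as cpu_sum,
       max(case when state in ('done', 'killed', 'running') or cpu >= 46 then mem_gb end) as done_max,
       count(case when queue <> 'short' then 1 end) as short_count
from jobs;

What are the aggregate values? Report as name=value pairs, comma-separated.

[cpu_sum: cpu <= 43 or state <> 'killed']
job_id=500: ✓ → 188
job_id=501: ✓ → 51
job_id=502: ✓ → 256
job_id=503: ✓ → 170
job_id=504: ✓ → 223
job_id=505: ✗
job_id=506: ✓ → 102
job_id=507: ✓ → 80
job_id=508: ✓ → 99
job_id=509: ✗
cpu_sum = 188 + 51 + 256 + 170 + 223 + 102 + 80 + 99 = 1169
—
[done_max: state in ('done', 'killed', 'running') or cpu >= 46]
job_id=500: ✓ → 188
job_id=501: ✓ → 51
job_id=502: ✓ → 256
job_id=503: ✓ → 170
job_id=504: ✗
job_id=505: ✓ → 241
job_id=506: ✓ → 102
job_id=507: ✓ → 80
job_id=508: ✗
job_id=509: ✓ → 53
done_max = MAX(188, 51, 256, 170, 241, 102, 80, 53) = 256
—
[short_count: queue <> 'short']
job_id=500: ✓ → 1
job_id=501: ✓ → 1
job_id=502: ✓ → 1
job_id=503: ✓ → 1
job_id=504: ✓ → 1
job_id=505: ✓ → 1
job_id=506: ✓ → 1
job_id=507: ✓ → 1
job_id=508: ✓ → 1
job_id=509: ✓ → 1
short_count = COUNT(1, 1, 1, 1, 1, 1, 1, 1, 1, 1) = 10

cpu_sum=1169, done_max=256, short_count=10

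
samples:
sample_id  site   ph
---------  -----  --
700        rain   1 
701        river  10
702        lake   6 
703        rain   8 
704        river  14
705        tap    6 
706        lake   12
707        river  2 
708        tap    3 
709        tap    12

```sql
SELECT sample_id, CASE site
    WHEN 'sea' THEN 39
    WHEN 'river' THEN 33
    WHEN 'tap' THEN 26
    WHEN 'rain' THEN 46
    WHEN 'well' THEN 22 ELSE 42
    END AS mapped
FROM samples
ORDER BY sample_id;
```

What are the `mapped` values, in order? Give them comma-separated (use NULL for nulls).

46, 33, 42, 46, 33, 26, 42, 33, 26, 26

sample_id=700: site='rain' → 46
sample_id=701: site='river' → 33
sample_id=702: ELSE → 42
sample_id=703: site='rain' → 46
sample_id=704: site='river' → 33
sample_id=705: site='tap' → 26
sample_id=706: ELSE → 42
sample_id=707: site='river' → 33
sample_id=708: site='tap' → 26
sample_id=709: site='tap' → 26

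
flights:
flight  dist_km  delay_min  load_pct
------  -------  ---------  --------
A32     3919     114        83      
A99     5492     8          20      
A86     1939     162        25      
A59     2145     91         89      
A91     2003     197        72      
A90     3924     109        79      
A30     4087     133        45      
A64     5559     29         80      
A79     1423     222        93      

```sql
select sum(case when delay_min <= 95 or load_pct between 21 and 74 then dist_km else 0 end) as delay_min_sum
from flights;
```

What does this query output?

flight=A32: ✗
flight=A99: ✓ → 5492
flight=A86: ✓ → 1939
flight=A59: ✓ → 2145
flight=A91: ✓ → 2003
flight=A90: ✗
flight=A30: ✓ → 4087
flight=A64: ✓ → 5559
flight=A79: ✗
delay_min_sum = 5492 + 1939 + 2145 + 2003 + 4087 + 5559 = 21225

21225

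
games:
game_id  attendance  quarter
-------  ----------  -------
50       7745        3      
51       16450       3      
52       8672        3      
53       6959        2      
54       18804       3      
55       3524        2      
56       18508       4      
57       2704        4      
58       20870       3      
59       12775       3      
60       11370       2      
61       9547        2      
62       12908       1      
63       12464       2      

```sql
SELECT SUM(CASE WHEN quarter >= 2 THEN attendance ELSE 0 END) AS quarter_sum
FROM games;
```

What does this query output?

game_id=50: ✓ → 7745
game_id=51: ✓ → 16450
game_id=52: ✓ → 8672
game_id=53: ✓ → 6959
game_id=54: ✓ → 18804
game_id=55: ✓ → 3524
game_id=56: ✓ → 18508
game_id=57: ✓ → 2704
game_id=58: ✓ → 20870
game_id=59: ✓ → 12775
game_id=60: ✓ → 11370
game_id=61: ✓ → 9547
game_id=62: ✗
game_id=63: ✓ → 12464
quarter_sum = 7745 + 16450 + 8672 + 6959 + 18804 + 3524 + 18508 + 2704 + 20870 + 12775 + 11370 + 9547 + 12464 = 150392

150392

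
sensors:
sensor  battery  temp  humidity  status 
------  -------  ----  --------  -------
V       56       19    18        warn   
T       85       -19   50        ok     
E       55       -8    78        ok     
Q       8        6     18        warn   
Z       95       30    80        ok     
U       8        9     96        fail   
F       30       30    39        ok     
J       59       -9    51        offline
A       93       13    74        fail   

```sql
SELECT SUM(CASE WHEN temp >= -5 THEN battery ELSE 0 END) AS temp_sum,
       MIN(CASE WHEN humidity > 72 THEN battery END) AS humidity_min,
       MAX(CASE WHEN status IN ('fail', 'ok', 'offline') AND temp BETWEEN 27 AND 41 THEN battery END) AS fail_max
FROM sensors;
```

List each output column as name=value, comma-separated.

temp_sum=290, humidity_min=8, fail_max=95

[temp_sum: temp >= -5]
sensor=V: ✓ → 56
sensor=T: ✗
sensor=E: ✗
sensor=Q: ✓ → 8
sensor=Z: ✓ → 95
sensor=U: ✓ → 8
sensor=F: ✓ → 30
sensor=J: ✗
sensor=A: ✓ → 93
temp_sum = 56 + 8 + 95 + 8 + 30 + 93 = 290
—
[humidity_min: humidity > 72]
sensor=V: ✗
sensor=T: ✗
sensor=E: ✓ → 55
sensor=Q: ✗
sensor=Z: ✓ → 95
sensor=U: ✓ → 8
sensor=F: ✗
sensor=J: ✗
sensor=A: ✓ → 93
humidity_min = MIN(55, 95, 8, 93) = 8
—
[fail_max: status IN ('fail', 'ok', 'offline') AND temp BETWEEN 27 AND 41]
sensor=V: ✗
sensor=T: ✗
sensor=E: ✗
sensor=Q: ✗
sensor=Z: ✓ → 95
sensor=U: ✗
sensor=F: ✓ → 30
sensor=J: ✗
sensor=A: ✗
fail_max = MAX(95, 30) = 95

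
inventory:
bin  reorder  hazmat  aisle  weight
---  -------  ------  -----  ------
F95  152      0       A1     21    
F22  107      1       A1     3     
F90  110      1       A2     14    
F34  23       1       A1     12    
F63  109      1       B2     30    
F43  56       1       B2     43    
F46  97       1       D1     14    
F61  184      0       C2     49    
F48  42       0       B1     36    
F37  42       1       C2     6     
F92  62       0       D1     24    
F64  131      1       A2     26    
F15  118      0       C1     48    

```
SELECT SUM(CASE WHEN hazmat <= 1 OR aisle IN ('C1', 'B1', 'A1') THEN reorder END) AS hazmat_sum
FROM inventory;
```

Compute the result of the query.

1233

bin=F95: ✓ → 152
bin=F22: ✓ → 107
bin=F90: ✓ → 110
bin=F34: ✓ → 23
bin=F63: ✓ → 109
bin=F43: ✓ → 56
bin=F46: ✓ → 97
bin=F61: ✓ → 184
bin=F48: ✓ → 42
bin=F37: ✓ → 42
bin=F92: ✓ → 62
bin=F64: ✓ → 131
bin=F15: ✓ → 118
hazmat_sum = 152 + 107 + 110 + 23 + 109 + 56 + 97 + 184 + 42 + 42 + 62 + 131 + 118 = 1233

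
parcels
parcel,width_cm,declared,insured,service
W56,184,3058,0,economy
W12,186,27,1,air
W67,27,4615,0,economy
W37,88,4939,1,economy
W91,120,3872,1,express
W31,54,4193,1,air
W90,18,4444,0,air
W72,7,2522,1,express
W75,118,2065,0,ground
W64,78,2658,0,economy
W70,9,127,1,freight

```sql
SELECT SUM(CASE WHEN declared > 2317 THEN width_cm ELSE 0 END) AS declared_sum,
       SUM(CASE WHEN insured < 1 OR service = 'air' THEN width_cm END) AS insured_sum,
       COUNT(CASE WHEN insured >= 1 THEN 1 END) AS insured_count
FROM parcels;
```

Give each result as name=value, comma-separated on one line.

[declared_sum: declared > 2317]
parcel=W56: ✓ → 184
parcel=W12: ✗
parcel=W67: ✓ → 27
parcel=W37: ✓ → 88
parcel=W91: ✓ → 120
parcel=W31: ✓ → 54
parcel=W90: ✓ → 18
parcel=W72: ✓ → 7
parcel=W75: ✗
parcel=W64: ✓ → 78
parcel=W70: ✗
declared_sum = 184 + 27 + 88 + 120 + 54 + 18 + 7 + 78 = 576
—
[insured_sum: insured < 1 OR service = 'air']
parcel=W56: ✓ → 184
parcel=W12: ✓ → 186
parcel=W67: ✓ → 27
parcel=W37: ✗
parcel=W91: ✗
parcel=W31: ✓ → 54
parcel=W90: ✓ → 18
parcel=W72: ✗
parcel=W75: ✓ → 118
parcel=W64: ✓ → 78
parcel=W70: ✗
insured_sum = 184 + 186 + 27 + 54 + 18 + 118 + 78 = 665
—
[insured_count: insured >= 1]
parcel=W56: ✗
parcel=W12: ✓ → 1
parcel=W67: ✗
parcel=W37: ✓ → 1
parcel=W91: ✓ → 1
parcel=W31: ✓ → 1
parcel=W90: ✗
parcel=W72: ✓ → 1
parcel=W75: ✗
parcel=W64: ✗
parcel=W70: ✓ → 1
insured_count = COUNT(1, 1, 1, 1, 1, 1) = 6

declared_sum=576, insured_sum=665, insured_count=6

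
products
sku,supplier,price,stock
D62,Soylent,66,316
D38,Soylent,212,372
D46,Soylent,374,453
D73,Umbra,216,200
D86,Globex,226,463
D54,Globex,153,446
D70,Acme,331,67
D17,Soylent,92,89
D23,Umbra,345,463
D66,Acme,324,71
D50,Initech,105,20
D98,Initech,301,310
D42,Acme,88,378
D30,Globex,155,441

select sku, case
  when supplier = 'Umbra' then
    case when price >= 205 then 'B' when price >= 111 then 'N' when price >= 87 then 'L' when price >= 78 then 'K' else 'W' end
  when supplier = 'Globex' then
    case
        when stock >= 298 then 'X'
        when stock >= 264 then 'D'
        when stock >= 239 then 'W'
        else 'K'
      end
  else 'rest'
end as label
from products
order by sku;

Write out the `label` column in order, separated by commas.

sku=D17: supplier='Soylent' → outer ELSE → rest
sku=D23: supplier='Umbra' → inner[price >= 205] → B
sku=D30: supplier='Globex' → inner[stock >= 298] → X
sku=D38: supplier='Soylent' → outer ELSE → rest
sku=D42: supplier='Acme' → outer ELSE → rest
sku=D46: supplier='Soylent' → outer ELSE → rest
sku=D50: supplier='Initech' → outer ELSE → rest
sku=D54: supplier='Globex' → inner[stock >= 298] → X
sku=D62: supplier='Soylent' → outer ELSE → rest
sku=D66: supplier='Acme' → outer ELSE → rest
sku=D70: supplier='Acme' → outer ELSE → rest
sku=D73: supplier='Umbra' → inner[price >= 205] → B
sku=D86: supplier='Globex' → inner[stock >= 298] → X
sku=D98: supplier='Initech' → outer ELSE → rest

rest, B, X, rest, rest, rest, rest, X, rest, rest, rest, B, X, rest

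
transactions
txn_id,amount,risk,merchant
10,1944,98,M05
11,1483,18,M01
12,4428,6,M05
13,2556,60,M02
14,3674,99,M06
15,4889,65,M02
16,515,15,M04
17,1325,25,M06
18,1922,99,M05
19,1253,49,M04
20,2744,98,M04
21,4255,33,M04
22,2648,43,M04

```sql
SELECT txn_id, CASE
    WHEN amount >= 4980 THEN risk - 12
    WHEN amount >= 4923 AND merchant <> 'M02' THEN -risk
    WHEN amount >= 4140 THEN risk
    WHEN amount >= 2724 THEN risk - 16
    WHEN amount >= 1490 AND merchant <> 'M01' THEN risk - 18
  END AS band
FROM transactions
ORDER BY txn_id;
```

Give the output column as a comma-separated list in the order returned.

txn_id=10: amount >= 1490 AND merchant <> 'M01' → 80
txn_id=11: (no match → NULL) → NULL
txn_id=12: amount >= 4140 → 6
txn_id=13: amount >= 1490 AND merchant <> 'M01' → 42
txn_id=14: amount >= 2724 → 83
txn_id=15: amount >= 4140 → 65
txn_id=16: (no match → NULL) → NULL
txn_id=17: (no match → NULL) → NULL
txn_id=18: amount >= 1490 AND merchant <> 'M01' → 81
txn_id=19: (no match → NULL) → NULL
txn_id=20: amount >= 2724 → 82
txn_id=21: amount >= 4140 → 33
txn_id=22: amount >= 1490 AND merchant <> 'M01' → 25

80, NULL, 6, 42, 83, 65, NULL, NULL, 81, NULL, 82, 33, 25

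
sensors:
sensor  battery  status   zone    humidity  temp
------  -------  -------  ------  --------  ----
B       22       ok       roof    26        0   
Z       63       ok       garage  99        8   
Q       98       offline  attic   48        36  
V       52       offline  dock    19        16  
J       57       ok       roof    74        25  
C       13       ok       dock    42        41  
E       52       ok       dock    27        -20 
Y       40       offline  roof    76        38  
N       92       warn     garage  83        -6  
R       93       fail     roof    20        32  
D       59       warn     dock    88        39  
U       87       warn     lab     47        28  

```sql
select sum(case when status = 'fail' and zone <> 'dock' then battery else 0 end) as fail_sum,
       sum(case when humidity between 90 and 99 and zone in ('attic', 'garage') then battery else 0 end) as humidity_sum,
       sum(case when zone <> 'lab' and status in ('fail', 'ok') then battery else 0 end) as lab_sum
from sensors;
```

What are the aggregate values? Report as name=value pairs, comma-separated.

fail_sum=93, humidity_sum=63, lab_sum=300

[fail_sum: status = 'fail' and zone <> 'dock']
sensor=B: ✗
sensor=Z: ✗
sensor=Q: ✗
sensor=V: ✗
sensor=J: ✗
sensor=C: ✗
sensor=E: ✗
sensor=Y: ✗
sensor=N: ✗
sensor=R: ✓ → 93
sensor=D: ✗
sensor=U: ✗
fail_sum = 93
—
[humidity_sum: humidity between 90 and 99 and zone in ('attic', 'garage')]
sensor=B: ✗
sensor=Z: ✓ → 63
sensor=Q: ✗
sensor=V: ✗
sensor=J: ✗
sensor=C: ✗
sensor=E: ✗
sensor=Y: ✗
sensor=N: ✗
sensor=R: ✗
sensor=D: ✗
sensor=U: ✗
humidity_sum = 63
—
[lab_sum: zone <> 'lab' and status in ('fail', 'ok')]
sensor=B: ✓ → 22
sensor=Z: ✓ → 63
sensor=Q: ✗
sensor=V: ✗
sensor=J: ✓ → 57
sensor=C: ✓ → 13
sensor=E: ✓ → 52
sensor=Y: ✗
sensor=N: ✗
sensor=R: ✓ → 93
sensor=D: ✗
sensor=U: ✗
lab_sum = 22 + 63 + 57 + 13 + 52 + 93 = 300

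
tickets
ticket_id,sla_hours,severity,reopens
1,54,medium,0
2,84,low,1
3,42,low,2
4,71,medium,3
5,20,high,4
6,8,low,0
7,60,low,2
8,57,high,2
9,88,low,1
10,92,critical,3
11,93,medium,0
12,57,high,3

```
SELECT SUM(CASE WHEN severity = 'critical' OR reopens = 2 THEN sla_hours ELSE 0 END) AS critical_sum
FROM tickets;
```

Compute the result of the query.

ticket_id=1: ✗
ticket_id=2: ✗
ticket_id=3: ✓ → 42
ticket_id=4: ✗
ticket_id=5: ✗
ticket_id=6: ✗
ticket_id=7: ✓ → 60
ticket_id=8: ✓ → 57
ticket_id=9: ✗
ticket_id=10: ✓ → 92
ticket_id=11: ✗
ticket_id=12: ✗
critical_sum = 42 + 60 + 57 + 92 = 251

251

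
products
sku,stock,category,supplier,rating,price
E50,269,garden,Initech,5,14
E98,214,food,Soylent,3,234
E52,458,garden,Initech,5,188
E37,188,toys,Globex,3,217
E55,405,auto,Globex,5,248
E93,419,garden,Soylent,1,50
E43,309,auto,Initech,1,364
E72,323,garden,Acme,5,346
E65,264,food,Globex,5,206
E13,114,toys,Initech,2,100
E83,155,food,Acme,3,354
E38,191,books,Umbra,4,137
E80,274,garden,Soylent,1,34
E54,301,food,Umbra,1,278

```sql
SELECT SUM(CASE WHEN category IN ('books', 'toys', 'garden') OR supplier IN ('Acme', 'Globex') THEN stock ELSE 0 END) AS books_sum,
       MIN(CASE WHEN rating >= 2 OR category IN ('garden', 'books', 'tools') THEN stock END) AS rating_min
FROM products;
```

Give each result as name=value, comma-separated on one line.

books_sum=3060, rating_min=114

[books_sum: category IN ('books', 'toys', 'garden') OR supplier IN ('Acme', 'Globex')]
sku=E50: ✓ → 269
sku=E98: ✗
sku=E52: ✓ → 458
sku=E37: ✓ → 188
sku=E55: ✓ → 405
sku=E93: ✓ → 419
sku=E43: ✗
sku=E72: ✓ → 323
sku=E65: ✓ → 264
sku=E13: ✓ → 114
sku=E83: ✓ → 155
sku=E38: ✓ → 191
sku=E80: ✓ → 274
sku=E54: ✗
books_sum = 269 + 458 + 188 + 405 + 419 + 323 + 264 + 114 + 155 + 191 + 274 = 3060
—
[rating_min: rating >= 2 OR category IN ('garden', 'books', 'tools')]
sku=E50: ✓ → 269
sku=E98: ✓ → 214
sku=E52: ✓ → 458
sku=E37: ✓ → 188
sku=E55: ✓ → 405
sku=E93: ✓ → 419
sku=E43: ✗
sku=E72: ✓ → 323
sku=E65: ✓ → 264
sku=E13: ✓ → 114
sku=E83: ✓ → 155
sku=E38: ✓ → 191
sku=E80: ✓ → 274
sku=E54: ✗
rating_min = MIN(269, 214, 458, 188, 405, 419, 323, 264, 114, 155, 191, 274) = 114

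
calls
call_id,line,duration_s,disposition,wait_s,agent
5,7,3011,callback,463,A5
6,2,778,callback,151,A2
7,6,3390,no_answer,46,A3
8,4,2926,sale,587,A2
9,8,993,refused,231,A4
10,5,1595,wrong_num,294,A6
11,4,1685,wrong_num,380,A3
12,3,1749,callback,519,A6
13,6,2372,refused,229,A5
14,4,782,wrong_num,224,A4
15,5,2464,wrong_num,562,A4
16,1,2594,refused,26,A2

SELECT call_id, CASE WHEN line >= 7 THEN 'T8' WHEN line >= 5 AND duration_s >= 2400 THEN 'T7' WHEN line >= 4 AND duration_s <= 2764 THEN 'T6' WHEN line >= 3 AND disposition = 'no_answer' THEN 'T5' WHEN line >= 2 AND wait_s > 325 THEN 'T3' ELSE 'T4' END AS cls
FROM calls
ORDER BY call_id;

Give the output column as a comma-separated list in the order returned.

call_id=5: line >= 7 → T8
call_id=6: ELSE → T4
call_id=7: line >= 5 AND duration_s >= 2400 → T7
call_id=8: line >= 2 AND wait_s > 325 → T3
call_id=9: line >= 7 → T8
call_id=10: line >= 4 AND duration_s <= 2764 → T6
call_id=11: line >= 4 AND duration_s <= 2764 → T6
call_id=12: line >= 2 AND wait_s > 325 → T3
call_id=13: line >= 4 AND duration_s <= 2764 → T6
call_id=14: line >= 4 AND duration_s <= 2764 → T6
call_id=15: line >= 5 AND duration_s >= 2400 → T7
call_id=16: ELSE → T4

T8, T4, T7, T3, T8, T6, T6, T3, T6, T6, T7, T4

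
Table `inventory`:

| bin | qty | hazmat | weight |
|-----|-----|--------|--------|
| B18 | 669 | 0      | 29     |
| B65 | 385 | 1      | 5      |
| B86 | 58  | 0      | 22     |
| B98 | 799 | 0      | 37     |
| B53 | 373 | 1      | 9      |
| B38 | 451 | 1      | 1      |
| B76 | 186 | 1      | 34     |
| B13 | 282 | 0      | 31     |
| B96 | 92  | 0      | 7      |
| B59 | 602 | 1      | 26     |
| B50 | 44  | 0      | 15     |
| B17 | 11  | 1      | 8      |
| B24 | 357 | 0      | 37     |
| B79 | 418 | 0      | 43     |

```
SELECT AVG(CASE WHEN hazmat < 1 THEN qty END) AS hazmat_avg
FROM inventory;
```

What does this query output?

bin=B18: ✓ → 669
bin=B65: ✗
bin=B86: ✓ → 58
bin=B98: ✓ → 799
bin=B53: ✗
bin=B38: ✗
bin=B76: ✗
bin=B13: ✓ → 282
bin=B96: ✓ → 92
bin=B59: ✗
bin=B50: ✓ → 44
bin=B17: ✗
bin=B24: ✓ → 357
bin=B79: ✓ → 418
hazmat_avg = (669 + 58 + 799 + 282 + 92 + 44 + 357 + 418) / 8 = 339.875

339.875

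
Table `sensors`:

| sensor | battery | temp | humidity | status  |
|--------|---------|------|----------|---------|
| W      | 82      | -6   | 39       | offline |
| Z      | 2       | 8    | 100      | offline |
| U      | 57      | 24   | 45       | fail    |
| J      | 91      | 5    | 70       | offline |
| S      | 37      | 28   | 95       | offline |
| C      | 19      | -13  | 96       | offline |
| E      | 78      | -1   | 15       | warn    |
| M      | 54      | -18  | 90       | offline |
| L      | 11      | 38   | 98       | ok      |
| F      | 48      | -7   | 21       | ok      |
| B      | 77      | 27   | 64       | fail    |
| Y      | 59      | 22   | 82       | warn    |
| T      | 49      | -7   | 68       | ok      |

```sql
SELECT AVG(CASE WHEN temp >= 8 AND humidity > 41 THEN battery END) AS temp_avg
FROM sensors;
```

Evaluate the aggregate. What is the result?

sensor=W: ✗
sensor=Z: ✓ → 2
sensor=U: ✓ → 57
sensor=J: ✗
sensor=S: ✓ → 37
sensor=C: ✗
sensor=E: ✗
sensor=M: ✗
sensor=L: ✓ → 11
sensor=F: ✗
sensor=B: ✓ → 77
sensor=Y: ✓ → 59
sensor=T: ✗
temp_avg = (2 + 57 + 37 + 11 + 77 + 59) / 6 = 40.5

40.5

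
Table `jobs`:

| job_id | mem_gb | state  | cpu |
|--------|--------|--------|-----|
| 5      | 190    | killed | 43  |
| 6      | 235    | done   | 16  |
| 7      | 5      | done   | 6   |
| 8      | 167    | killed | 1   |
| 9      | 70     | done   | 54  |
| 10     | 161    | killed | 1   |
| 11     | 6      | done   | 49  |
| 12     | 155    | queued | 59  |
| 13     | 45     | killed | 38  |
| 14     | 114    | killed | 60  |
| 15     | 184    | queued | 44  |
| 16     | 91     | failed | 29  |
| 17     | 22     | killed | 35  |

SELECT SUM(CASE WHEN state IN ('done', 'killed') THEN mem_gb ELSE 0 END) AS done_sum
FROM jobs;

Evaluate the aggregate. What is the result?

1015

job_id=5: ✓ → 190
job_id=6: ✓ → 235
job_id=7: ✓ → 5
job_id=8: ✓ → 167
job_id=9: ✓ → 70
job_id=10: ✓ → 161
job_id=11: ✓ → 6
job_id=12: ✗
job_id=13: ✓ → 45
job_id=14: ✓ → 114
job_id=15: ✗
job_id=16: ✗
job_id=17: ✓ → 22
done_sum = 190 + 235 + 5 + 167 + 70 + 161 + 6 + 45 + 114 + 22 = 1015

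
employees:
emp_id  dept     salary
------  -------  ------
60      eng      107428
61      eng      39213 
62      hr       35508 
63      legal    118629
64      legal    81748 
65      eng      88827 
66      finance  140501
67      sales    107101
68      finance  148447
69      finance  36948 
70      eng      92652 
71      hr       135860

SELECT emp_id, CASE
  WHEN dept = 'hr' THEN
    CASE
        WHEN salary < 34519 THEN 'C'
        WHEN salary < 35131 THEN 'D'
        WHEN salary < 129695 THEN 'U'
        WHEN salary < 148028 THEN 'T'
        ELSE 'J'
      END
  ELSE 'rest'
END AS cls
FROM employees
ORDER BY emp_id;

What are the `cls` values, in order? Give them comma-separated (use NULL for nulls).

rest, rest, U, rest, rest, rest, rest, rest, rest, rest, rest, T

emp_id=60: dept='eng' → outer ELSE → rest
emp_id=61: dept='eng' → outer ELSE → rest
emp_id=62: dept='hr' → inner[salary < 129695] → U
emp_id=63: dept='legal' → outer ELSE → rest
emp_id=64: dept='legal' → outer ELSE → rest
emp_id=65: dept='eng' → outer ELSE → rest
emp_id=66: dept='finance' → outer ELSE → rest
emp_id=67: dept='sales' → outer ELSE → rest
emp_id=68: dept='finance' → outer ELSE → rest
emp_id=69: dept='finance' → outer ELSE → rest
emp_id=70: dept='eng' → outer ELSE → rest
emp_id=71: dept='hr' → inner[salary < 148028] → T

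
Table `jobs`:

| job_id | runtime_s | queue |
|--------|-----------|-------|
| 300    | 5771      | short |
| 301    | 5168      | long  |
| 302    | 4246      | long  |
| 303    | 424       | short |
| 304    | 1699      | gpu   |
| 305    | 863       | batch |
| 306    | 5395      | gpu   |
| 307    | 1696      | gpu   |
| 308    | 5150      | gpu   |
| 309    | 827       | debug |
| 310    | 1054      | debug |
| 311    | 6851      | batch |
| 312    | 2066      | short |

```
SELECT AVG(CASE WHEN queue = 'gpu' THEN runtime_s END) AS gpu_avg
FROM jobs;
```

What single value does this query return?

job_id=300: ✗
job_id=301: ✗
job_id=302: ✗
job_id=303: ✗
job_id=304: ✓ → 1699
job_id=305: ✗
job_id=306: ✓ → 5395
job_id=307: ✓ → 1696
job_id=308: ✓ → 5150
job_id=309: ✗
job_id=310: ✗
job_id=311: ✗
job_id=312: ✗
gpu_avg = (1699 + 5395 + 1696 + 5150) / 4 = 3485

3485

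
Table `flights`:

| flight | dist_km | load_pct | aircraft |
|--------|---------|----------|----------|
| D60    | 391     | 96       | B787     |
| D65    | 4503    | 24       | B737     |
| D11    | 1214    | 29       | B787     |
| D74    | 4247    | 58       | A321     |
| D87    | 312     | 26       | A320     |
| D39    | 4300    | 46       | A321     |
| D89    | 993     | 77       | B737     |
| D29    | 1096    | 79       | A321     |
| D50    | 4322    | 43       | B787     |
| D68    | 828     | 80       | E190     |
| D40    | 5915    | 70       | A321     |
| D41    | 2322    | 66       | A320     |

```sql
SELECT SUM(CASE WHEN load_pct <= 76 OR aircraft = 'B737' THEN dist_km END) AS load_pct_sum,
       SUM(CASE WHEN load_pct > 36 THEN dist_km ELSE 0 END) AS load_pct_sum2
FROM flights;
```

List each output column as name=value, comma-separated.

[load_pct_sum: load_pct <= 76 OR aircraft = 'B737']
flight=D60: ✗
flight=D65: ✓ → 4503
flight=D11: ✓ → 1214
flight=D74: ✓ → 4247
flight=D87: ✓ → 312
flight=D39: ✓ → 4300
flight=D89: ✓ → 993
flight=D29: ✗
flight=D50: ✓ → 4322
flight=D68: ✗
flight=D40: ✓ → 5915
flight=D41: ✓ → 2322
load_pct_sum = 4503 + 1214 + 4247 + 312 + 4300 + 993 + 4322 + 5915 + 2322 = 28128
—
[load_pct_sum2: load_pct > 36]
flight=D60: ✓ → 391
flight=D65: ✗
flight=D11: ✗
flight=D74: ✓ → 4247
flight=D87: ✗
flight=D39: ✓ → 4300
flight=D89: ✓ → 993
flight=D29: ✓ → 1096
flight=D50: ✓ → 4322
flight=D68: ✓ → 828
flight=D40: ✓ → 5915
flight=D41: ✓ → 2322
load_pct_sum2 = 391 + 4247 + 4300 + 993 + 1096 + 4322 + 828 + 5915 + 2322 = 24414

load_pct_sum=28128, load_pct_sum2=24414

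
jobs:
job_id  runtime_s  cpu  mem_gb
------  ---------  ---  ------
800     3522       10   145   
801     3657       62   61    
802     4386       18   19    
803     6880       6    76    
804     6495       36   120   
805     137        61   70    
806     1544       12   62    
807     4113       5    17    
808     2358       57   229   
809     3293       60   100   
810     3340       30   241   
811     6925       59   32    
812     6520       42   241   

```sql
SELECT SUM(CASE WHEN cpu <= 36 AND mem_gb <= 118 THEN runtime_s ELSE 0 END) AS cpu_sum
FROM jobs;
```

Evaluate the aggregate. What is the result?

16923

job_id=800: ✗
job_id=801: ✗
job_id=802: ✓ → 4386
job_id=803: ✓ → 6880
job_id=804: ✗
job_id=805: ✗
job_id=806: ✓ → 1544
job_id=807: ✓ → 4113
job_id=808: ✗
job_id=809: ✗
job_id=810: ✗
job_id=811: ✗
job_id=812: ✗
cpu_sum = 4386 + 6880 + 1544 + 4113 = 16923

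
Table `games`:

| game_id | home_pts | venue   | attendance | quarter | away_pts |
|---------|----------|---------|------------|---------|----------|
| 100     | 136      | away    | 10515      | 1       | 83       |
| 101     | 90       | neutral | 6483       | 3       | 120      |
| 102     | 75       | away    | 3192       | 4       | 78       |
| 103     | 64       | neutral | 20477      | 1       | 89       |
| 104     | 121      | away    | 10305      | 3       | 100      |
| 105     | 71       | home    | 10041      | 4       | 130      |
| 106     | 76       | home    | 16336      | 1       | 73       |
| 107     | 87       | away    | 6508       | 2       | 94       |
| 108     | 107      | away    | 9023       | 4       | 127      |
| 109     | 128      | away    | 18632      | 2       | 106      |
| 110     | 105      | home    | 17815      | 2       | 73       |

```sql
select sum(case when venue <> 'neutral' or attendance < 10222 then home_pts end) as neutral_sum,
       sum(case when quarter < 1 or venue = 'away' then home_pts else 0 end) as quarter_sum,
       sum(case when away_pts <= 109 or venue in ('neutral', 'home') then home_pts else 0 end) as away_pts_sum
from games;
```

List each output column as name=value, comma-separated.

[neutral_sum: venue <> 'neutral' or attendance < 10222]
game_id=100: ✓ → 136
game_id=101: ✓ → 90
game_id=102: ✓ → 75
game_id=103: ✗
game_id=104: ✓ → 121
game_id=105: ✓ → 71
game_id=106: ✓ → 76
game_id=107: ✓ → 87
game_id=108: ✓ → 107
game_id=109: ✓ → 128
game_id=110: ✓ → 105
neutral_sum = 136 + 90 + 75 + 121 + 71 + 76 + 87 + 107 + 128 + 105 = 996
—
[quarter_sum: quarter < 1 or venue = 'away']
game_id=100: ✓ → 136
game_id=101: ✗
game_id=102: ✓ → 75
game_id=103: ✗
game_id=104: ✓ → 121
game_id=105: ✗
game_id=106: ✗
game_id=107: ✓ → 87
game_id=108: ✓ → 107
game_id=109: ✓ → 128
game_id=110: ✗
quarter_sum = 136 + 75 + 121 + 87 + 107 + 128 = 654
—
[away_pts_sum: away_pts <= 109 or venue in ('neutral', 'home')]
game_id=100: ✓ → 136
game_id=101: ✓ → 90
game_id=102: ✓ → 75
game_id=103: ✓ → 64
game_id=104: ✓ → 121
game_id=105: ✓ → 71
game_id=106: ✓ → 76
game_id=107: ✓ → 87
game_id=108: ✗
game_id=109: ✓ → 128
game_id=110: ✓ → 105
away_pts_sum = 136 + 90 + 75 + 64 + 121 + 71 + 76 + 87 + 128 + 105 = 953

neutral_sum=996, quarter_sum=654, away_pts_sum=953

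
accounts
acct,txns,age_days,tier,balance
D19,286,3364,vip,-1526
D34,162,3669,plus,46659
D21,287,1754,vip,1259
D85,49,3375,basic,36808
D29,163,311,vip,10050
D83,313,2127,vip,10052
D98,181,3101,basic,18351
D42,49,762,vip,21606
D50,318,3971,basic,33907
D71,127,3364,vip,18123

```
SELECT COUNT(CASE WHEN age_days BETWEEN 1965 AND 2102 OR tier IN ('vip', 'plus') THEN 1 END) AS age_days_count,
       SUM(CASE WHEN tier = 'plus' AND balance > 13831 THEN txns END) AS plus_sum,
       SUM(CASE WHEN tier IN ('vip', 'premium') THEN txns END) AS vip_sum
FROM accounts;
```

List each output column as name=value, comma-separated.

[age_days_count: age_days BETWEEN 1965 AND 2102 OR tier IN ('vip', 'plus')]
acct=D19: ✓ → 1
acct=D34: ✓ → 1
acct=D21: ✓ → 1
acct=D85: ✗
acct=D29: ✓ → 1
acct=D83: ✓ → 1
acct=D98: ✗
acct=D42: ✓ → 1
acct=D50: ✗
acct=D71: ✓ → 1
age_days_count = COUNT(1, 1, 1, 1, 1, 1, 1) = 7
—
[plus_sum: tier = 'plus' AND balance > 13831]
acct=D19: ✗
acct=D34: ✓ → 162
acct=D21: ✗
acct=D85: ✗
acct=D29: ✗
acct=D83: ✗
acct=D98: ✗
acct=D42: ✗
acct=D50: ✗
acct=D71: ✗
plus_sum = 162
—
[vip_sum: tier IN ('vip', 'premium')]
acct=D19: ✓ → 286
acct=D34: ✗
acct=D21: ✓ → 287
acct=D85: ✗
acct=D29: ✓ → 163
acct=D83: ✓ → 313
acct=D98: ✗
acct=D42: ✓ → 49
acct=D50: ✗
acct=D71: ✓ → 127
vip_sum = 286 + 287 + 163 + 313 + 49 + 127 = 1225

age_days_count=7, plus_sum=162, vip_sum=1225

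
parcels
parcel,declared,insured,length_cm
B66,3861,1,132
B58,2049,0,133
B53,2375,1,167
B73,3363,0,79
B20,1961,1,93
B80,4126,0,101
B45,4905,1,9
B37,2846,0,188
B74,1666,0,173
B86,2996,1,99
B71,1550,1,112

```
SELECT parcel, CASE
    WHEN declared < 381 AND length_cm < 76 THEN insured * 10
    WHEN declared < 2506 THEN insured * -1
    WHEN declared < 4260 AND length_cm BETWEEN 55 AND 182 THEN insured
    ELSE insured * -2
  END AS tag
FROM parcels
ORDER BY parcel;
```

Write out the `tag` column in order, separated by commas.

-1, 0, -2, -1, 0, 1, -1, 0, 0, 0, 1

parcel=B20: declared < 2506 → -1
parcel=B37: ELSE → 0
parcel=B45: ELSE → -2
parcel=B53: declared < 2506 → -1
parcel=B58: declared < 2506 → 0
parcel=B66: declared < 4260 AND length_cm BETWEEN 55 AND 182 → 1
parcel=B71: declared < 2506 → -1
parcel=B73: declared < 4260 AND length_cm BETWEEN 55 AND 182 → 0
parcel=B74: declared < 2506 → 0
parcel=B80: declared < 4260 AND length_cm BETWEEN 55 AND 182 → 0
parcel=B86: declared < 4260 AND length_cm BETWEEN 55 AND 182 → 1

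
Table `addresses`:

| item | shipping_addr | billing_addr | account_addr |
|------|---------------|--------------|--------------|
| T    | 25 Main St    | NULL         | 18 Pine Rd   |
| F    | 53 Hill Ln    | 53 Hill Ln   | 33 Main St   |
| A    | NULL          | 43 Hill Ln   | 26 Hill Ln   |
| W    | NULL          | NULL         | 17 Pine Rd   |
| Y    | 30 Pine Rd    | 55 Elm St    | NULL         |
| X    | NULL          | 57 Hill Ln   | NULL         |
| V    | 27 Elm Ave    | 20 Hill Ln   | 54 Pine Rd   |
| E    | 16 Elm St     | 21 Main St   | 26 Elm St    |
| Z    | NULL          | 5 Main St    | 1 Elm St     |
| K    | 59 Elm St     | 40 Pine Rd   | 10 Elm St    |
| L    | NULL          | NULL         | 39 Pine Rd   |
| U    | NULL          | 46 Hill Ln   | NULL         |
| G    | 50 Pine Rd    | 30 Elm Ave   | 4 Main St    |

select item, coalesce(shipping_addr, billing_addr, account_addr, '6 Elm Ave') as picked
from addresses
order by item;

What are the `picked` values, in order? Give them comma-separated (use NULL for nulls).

item=A: shipping_addr=NULL, billing_addr=43 Hill Ln → 43 Hill Ln
item=E: shipping_addr=16 Elm St → 16 Elm St
item=F: shipping_addr=53 Hill Ln → 53 Hill Ln
item=G: shipping_addr=50 Pine Rd → 50 Pine Rd
item=K: shipping_addr=59 Elm St → 59 Elm St
item=L: shipping_addr=NULL, billing_addr=NULL, account_addr=39 Pine Rd → 39 Pine Rd
item=T: shipping_addr=25 Main St → 25 Main St
item=U: shipping_addr=NULL, billing_addr=46 Hill Ln → 46 Hill Ln
item=V: shipping_addr=27 Elm Ave → 27 Elm Ave
item=W: shipping_addr=NULL, billing_addr=NULL, account_addr=17 Pine Rd → 17 Pine Rd
item=X: shipping_addr=NULL, billing_addr=57 Hill Ln → 57 Hill Ln
item=Y: shipping_addr=30 Pine Rd → 30 Pine Rd
item=Z: shipping_addr=NULL, billing_addr=5 Main St → 5 Main St

43 Hill Ln, 16 Elm St, 53 Hill Ln, 50 Pine Rd, 59 Elm St, 39 Pine Rd, 25 Main St, 46 Hill Ln, 27 Elm Ave, 17 Pine Rd, 57 Hill Ln, 30 Pine Rd, 5 Main St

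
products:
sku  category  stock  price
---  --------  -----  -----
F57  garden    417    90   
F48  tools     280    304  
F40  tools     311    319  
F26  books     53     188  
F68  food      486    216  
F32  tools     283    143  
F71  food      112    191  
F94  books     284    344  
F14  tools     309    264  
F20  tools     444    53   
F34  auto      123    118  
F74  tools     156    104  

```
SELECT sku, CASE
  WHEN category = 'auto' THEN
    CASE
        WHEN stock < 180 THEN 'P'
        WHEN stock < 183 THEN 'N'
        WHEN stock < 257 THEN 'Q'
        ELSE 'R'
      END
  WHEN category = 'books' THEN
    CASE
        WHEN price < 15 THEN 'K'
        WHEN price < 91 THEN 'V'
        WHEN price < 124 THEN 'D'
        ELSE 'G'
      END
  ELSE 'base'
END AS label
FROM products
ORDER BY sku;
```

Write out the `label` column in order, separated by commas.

sku=F14: category='tools' → outer ELSE → base
sku=F20: category='tools' → outer ELSE → base
sku=F26: category='books' → inner[ELSE] → G
sku=F32: category='tools' → outer ELSE → base
sku=F34: category='auto' → inner[stock < 180] → P
sku=F40: category='tools' → outer ELSE → base
sku=F48: category='tools' → outer ELSE → base
sku=F57: category='garden' → outer ELSE → base
sku=F68: category='food' → outer ELSE → base
sku=F71: category='food' → outer ELSE → base
sku=F74: category='tools' → outer ELSE → base
sku=F94: category='books' → inner[ELSE] → G

base, base, G, base, P, base, base, base, base, base, base, G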